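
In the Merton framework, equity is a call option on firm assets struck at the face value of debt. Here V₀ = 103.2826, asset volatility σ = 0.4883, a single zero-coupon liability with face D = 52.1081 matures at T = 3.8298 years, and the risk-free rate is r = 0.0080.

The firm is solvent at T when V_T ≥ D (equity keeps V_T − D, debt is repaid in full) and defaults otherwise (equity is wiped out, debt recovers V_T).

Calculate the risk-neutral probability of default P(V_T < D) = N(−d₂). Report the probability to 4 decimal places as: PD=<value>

With assets at 103.2826 and a single debt payment of 52.1081 at 3.8298 years:
d₁ = [ln(V₀/D) + (r + σ²/2)T] / (σ√T)
   = [ln(103.2826/52.1081) + (0.0080 + 0.5·0.4883²)·3.8298] / (0.4883·√3.8298)
   = [0.684149 + 0.487221] / 0.955597 = 1.225799
d₂ = d₁ − σ√T = 1.225799 − 0.955597 = 0.270202
risk-neutral PD = N(−d₂) = N(-0.270202) = 0.393502

PD=0.3935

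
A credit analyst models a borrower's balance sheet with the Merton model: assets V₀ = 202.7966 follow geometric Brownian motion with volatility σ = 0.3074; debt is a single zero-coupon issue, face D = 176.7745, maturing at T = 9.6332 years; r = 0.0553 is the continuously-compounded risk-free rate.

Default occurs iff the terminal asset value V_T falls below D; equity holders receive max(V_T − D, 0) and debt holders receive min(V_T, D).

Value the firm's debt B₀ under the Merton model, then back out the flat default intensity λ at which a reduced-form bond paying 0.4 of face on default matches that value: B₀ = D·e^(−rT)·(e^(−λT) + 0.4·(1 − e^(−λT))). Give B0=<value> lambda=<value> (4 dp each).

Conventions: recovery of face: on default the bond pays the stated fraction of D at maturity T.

Apply the equity-as-call identities (strike 176.7745, horizon 9.6332 years):
d₁ = [ln(V₀/D) + (r + σ²/2)T] / (σ√T)
   = [ln(202.7966/176.7745) + (0.0553 + 0.5·0.3074²)·9.6332] / (0.3074·√9.6332)
   = [0.137329 + 0.987859] / 0.954090 = 1.179332
d₂ = d₁ − σ√T = 1.179332 − 0.954090 = 0.225242
N(d₁) = 0.880867,  N(d₂) = 0.589105,  e^(−rT) = 0.587009
E₀ = V₀·N(d₁) − D·e^(−rT)·N(d₂)
   = 202.7966·0.880867 − 176.7745·0.587009·0.589105 = 117.506541
B₀ = V₀ − E₀ = 202.7966 − 117.506541 = 85.290059
e^(−λT) = (B₀·e^(rT)/D − 0.4)/(1 − 0.4) = (85.2901·1.703553/176.7745 − 0.4)/0.6 = 0.70321596
λ = −ln(0.70321596)/9.6332 = 0.036550

B0=85.2901 lambda=0.0365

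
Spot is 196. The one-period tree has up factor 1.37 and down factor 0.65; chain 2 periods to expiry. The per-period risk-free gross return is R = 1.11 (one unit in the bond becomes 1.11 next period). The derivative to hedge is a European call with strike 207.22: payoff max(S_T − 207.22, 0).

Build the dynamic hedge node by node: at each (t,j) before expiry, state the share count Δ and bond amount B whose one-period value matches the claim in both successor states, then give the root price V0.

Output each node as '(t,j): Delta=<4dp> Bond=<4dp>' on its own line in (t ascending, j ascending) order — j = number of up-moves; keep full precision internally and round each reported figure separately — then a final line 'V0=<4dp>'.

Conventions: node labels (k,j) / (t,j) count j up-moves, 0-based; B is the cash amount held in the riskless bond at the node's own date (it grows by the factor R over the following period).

Since d<R<u, set p* = (R−d)/(u−d) = 0.6389; price each node as the discounted p*-expectation of its children.
Terminal payoffs: V(2,0)=0.0000, V(2,1)=0.0000, V(2,2)=160.6524
Node (1,0) S=127.4000: V=(p*·0.0000+(1−p*)·0.0000)/1.11=0.0000; Δ=(0.0000−0.0000)/(174.5380−82.8100)=0.0000; B=V−Δ·S=0.0000
Node (1,1) S=268.5200: V=(p*·160.6524+(1−p*)·0.0000)/1.11=92.4676; Δ=(160.6524−0.0000)/(367.8724−174.5380)=0.8310; B=V−Δ·S=-130.6607
Node (0,0) S=196.0000: V=(p*·92.4676+(1−p*)·0.0000)/1.11=53.2221; Δ=(92.4676−0.0000)/(268.5200−127.4000)=0.6552; B=V−Δ·S=-75.2051
Check: Δ(0,0)·S0 + B(0,0) = 53.2221 = V0.

(0,0): Delta=0.6552 Bond=-75.2051
(1,0): Delta=0.0000 Bond=0.0000
(1,1): Delta=0.8310 Bond=-130.6607
V0=53.2221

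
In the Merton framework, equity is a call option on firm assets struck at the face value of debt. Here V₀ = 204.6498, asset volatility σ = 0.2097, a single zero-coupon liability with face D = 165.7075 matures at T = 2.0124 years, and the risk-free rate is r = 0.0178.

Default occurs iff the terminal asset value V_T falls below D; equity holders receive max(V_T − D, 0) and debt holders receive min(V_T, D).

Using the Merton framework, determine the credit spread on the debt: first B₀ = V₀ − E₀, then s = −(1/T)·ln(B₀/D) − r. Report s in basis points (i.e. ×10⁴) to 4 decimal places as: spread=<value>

spread=193.0887

Equity is a call on the firm's assets struck at D = 165.7075:
d₁ = [ln(V₀/D) + (r + σ²/2)T] / (σ√T)
   = [ln(204.6498/165.7075) + (0.0178 + 0.5·0.2097²)·2.0124] / (0.2097·√2.0124)
   = [0.211076 + 0.080067] / 0.297479 = 0.978704
d₂ = d₁ − σ√T = 0.978704 − 0.297479 = 0.681226
N(d₁) = 0.836137,  N(d₂) = 0.752136,  e^(−rT) = 0.964813
E₀ = V₀·N(d₁) − D·e^(−rT)·N(d₂)
   = 204.6498·0.836137 − 165.7075·0.964813·0.752136 = 50.866218
B₀ = V₀ − E₀ = 204.6498 − 50.866218 = 153.783582
spread = −(1/T)·ln(B₀/D) − r = −(1/2.0124)·ln(153.783582/165.7075) − 0.0178 = 0.01930887
in basis points: 0.01930887 × 10⁴ = 193.0887 bp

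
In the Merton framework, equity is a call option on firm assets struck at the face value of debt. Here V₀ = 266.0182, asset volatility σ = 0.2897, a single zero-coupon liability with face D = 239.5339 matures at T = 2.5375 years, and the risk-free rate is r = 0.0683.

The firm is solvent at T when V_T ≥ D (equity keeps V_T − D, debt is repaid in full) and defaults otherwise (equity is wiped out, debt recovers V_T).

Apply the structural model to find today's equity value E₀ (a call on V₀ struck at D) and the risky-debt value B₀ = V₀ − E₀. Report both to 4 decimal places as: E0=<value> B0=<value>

E0=82.2805 B0=183.7377

With assets at 266.0182 and a single debt payment of 239.5339 at 2.5375 years:
d₁ = [ln(V₀/D) + (r + σ²/2)T] / (σ√T)
   = [ln(266.0182/239.5339) + (0.0683 + 0.5·0.2897²)·2.5375] / (0.2897·√2.5375)
   = [0.104870 + 0.279792] / 0.461479 = 0.833543
d₂ = d₁ − σ√T = 0.833543 − 0.461479 = 0.372065
N(d₁) = 0.797731,  N(d₂) = 0.645078,  e^(−rT) = 0.840876
E₀ = V₀·N(d₁) − D·e^(−rT)·N(d₂)
   = 266.0182·0.797731 − 239.5339·0.840876·0.645078 = 82.280482
B₀ = V₀ − E₀ = 266.0182 − 82.280482 = 183.737718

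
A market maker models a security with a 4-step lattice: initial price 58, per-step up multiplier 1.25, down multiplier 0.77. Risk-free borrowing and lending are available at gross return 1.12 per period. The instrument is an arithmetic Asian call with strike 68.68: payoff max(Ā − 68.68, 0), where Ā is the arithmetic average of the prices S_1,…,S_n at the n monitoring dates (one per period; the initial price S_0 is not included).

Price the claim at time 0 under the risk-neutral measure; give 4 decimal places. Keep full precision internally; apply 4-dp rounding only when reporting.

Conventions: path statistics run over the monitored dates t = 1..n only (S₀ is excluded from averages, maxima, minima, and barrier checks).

price = 8.9273

No-arbitrage gives p* = (R−d)/(u−d) = 0.7292: enumerate every path, weight its payoff by its p*-probability, and discount by R^4.
Enumerate all 2^4 = 16 price paths (U = up ×1.25, D = down ×0.77); each path with k up-moves has probability p*^k·(1−p*)^(4−k).
DDDD: Ā=31.4790, payoff=0.0000, prob=0.005380
UDDD: Ā=51.1022, payoff=0.0000, prob=0.014485
DUDD: Ā=44.1422, payoff=0.0000, prob=0.014485
UUDD: Ā=71.6595, payoff=2.9795, prob=0.038999
DDUD: Ā=38.7830, payoff=0.0000, prob=0.014485
UDUD: Ā=62.9595, payoff=0.0000, prob=0.038999
DUUD: Ā=55.9995, payoff=0.0000, prob=0.038999
UUUD: Ā=90.9082, payoff=22.2282, prob=0.104998
DDDU: Ā=34.6564, payoff=0.0000, prob=0.014485
UDDU: Ā=56.2605, payoff=0.0000, prob=0.038999
DUDU: Ā=49.3005, payoff=0.0000, prob=0.038999
UUDU: Ā=80.0332, payoff=11.3532, prob=0.104998
DDUU: Ā=43.9413, payoff=0.0000, prob=0.038999
UDUU: Ā=71.3332, payoff=2.6532, prob=0.104998
DUUU: Ā=64.3732, payoff=0.0000, prob=0.104998
UUUU: Ā=104.5020, payoff=35.8220, prob=0.282688
Price = Σ prob·payoff / R^4 = 14.047204 / 1.573519 = 8.9273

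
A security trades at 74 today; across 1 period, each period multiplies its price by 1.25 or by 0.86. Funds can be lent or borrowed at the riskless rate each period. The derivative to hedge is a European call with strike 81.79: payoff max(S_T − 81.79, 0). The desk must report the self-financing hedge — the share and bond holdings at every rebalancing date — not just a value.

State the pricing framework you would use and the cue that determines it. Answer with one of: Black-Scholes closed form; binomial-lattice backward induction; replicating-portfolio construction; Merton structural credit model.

framework: replicating-portfolio construction

Key observation: the deliverable is the dynamic trading strategy on the 1-step tree (spot 74, moves 1.25 and 0.86), so the valuation must go through the node-by-node replicating-portfolio solve.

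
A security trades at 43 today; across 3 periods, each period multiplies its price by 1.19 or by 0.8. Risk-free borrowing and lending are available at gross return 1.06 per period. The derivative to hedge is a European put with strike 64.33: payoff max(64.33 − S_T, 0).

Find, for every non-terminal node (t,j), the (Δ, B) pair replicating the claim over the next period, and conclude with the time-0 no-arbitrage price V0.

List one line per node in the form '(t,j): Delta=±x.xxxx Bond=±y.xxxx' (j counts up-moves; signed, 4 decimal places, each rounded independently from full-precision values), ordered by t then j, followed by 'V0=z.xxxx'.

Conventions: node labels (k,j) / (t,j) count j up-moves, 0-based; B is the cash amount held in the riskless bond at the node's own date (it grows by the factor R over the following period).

Under the risk-neutral measure, an up-move has probability p* = (R−d)/(u−d) = 0.6667 and values discount at R = 1.06.
At maturity the claim pays: V(3,0)=42.3140, V(3,1)=31.5812, V(3,2)=15.6162, V(3,3)=0.0000
Node (2,0) S=27.5200: V=(p*·31.5812+(1−p*)·42.3140)/1.06=33.1687; Δ=(31.5812−42.3140)/(32.7488−22.0160)=-1.0000; B=V−Δ·S=60.6887
Node (2,1) S=40.9360: V=(p*·15.6162+(1−p*)·31.5812)/1.06=19.7527; Δ=(15.6162−31.5812)/(48.7138−32.7488)=-1.0000; B=V−Δ·S=60.6887
Node (2,2) S=60.8923: V=(p*·0.0000+(1−p*)·15.6162)/1.06=4.9107; Δ=(0.0000−15.6162)/(72.4618−48.7138)=-0.6576; B=V−Δ·S=44.9522
Node (1,0) S=34.4000: V=(p*·19.7527+(1−p*)·33.1687)/1.06=22.8535; Δ=(19.7527−33.1687)/(40.9360−27.5200)=-1.0000; B=V−Δ·S=57.2535
Node (1,1) S=51.1700: V=(p*·4.9107+(1−p*)·19.7527)/1.06=9.3001; Δ=(4.9107−19.7527)/(60.8923−40.9360)=-0.7437; B=V−Δ·S=47.3563
Node (0,0) S=43.0000: V=(p*·9.3001+(1−p*)·22.8535)/1.06=13.0357; Δ=(9.3001−22.8535)/(51.1700−34.4000)=-0.8082; B=V−Δ·S=47.7881
Check: Δ(0,0)·S0 + B(0,0) = 13.0357 = V0.

(0,0): Delta=-0.8082 Bond=47.7881
(1,0): Delta=-1.0000 Bond=57.2535
(1,1): Delta=-0.7437 Bond=47.3563
(2,0): Delta=-1.0000 Bond=60.6887
(2,1): Delta=-1.0000 Bond=60.6887
(2,2): Delta=-0.6576 Bond=44.9522
V0=13.0357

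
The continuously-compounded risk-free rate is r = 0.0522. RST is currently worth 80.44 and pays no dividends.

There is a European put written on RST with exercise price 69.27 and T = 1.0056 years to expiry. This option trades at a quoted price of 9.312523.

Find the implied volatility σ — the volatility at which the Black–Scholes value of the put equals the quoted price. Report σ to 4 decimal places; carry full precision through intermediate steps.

sigma = 0.5411

At σ = 0.5411 the Black–Scholes value reproduces the quote:
σ√T = 0.5411·√1.0056 = 0.542613
d₁ = (ln(S/K) + (r+σ²/2)T) / (σ√T) = (ln(80.44/69.27) + (0.0522+0.5411²/2)·1.0056) / 0.542613 = (0.149500 + 0.199707) / 0.542613 = 0.643564
d₂ = d₁ − σ√T = 0.643564 − 0.542613 = 0.100951
e^{−rT} = 0.948862
N(−d₁) = 0.259929,  N(−d₂) = 0.459795
V = K·e^{−rT}·N(−d₂) − S·N(−d₁) = 30.221209 − 20.908686 = 9.312523 (matching the quote); vega is positive throughout, so no other σ reproduces this price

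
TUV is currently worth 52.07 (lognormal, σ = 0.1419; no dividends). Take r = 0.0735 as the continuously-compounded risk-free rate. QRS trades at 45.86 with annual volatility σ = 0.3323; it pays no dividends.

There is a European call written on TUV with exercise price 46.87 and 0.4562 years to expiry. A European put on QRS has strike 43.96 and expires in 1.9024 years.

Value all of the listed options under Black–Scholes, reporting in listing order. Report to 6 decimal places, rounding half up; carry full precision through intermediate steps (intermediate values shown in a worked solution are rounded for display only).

[TUV call K=46.87]
σ√T = 0.1419·√0.4562 = 0.095843
d₁ = (ln(S/K) + (r+σ²/2)T) / (σ√T) = (ln(52.07/46.87) + (0.0735+0.1419²/2)·0.4562) / 0.095843 = (0.105211 + 0.038124) / 0.095843 = 1.495518
d₂ = d₁ − σ√T = 1.495518 − 0.095843 = 1.399675
e^{−rT} = 0.967025
N(d₁) = 0.932610,  N(d₂) = 0.919195
price = S·N(d₁) − K·e^{−rT}·N(d₂) = 48.561019 − 41.662012 = 6.899007
[QRS put K=43.96]
σ√T = 0.3323·√1.9024 = 0.458333
d₁ = (ln(S/K) + (r+σ²/2)T) / (σ√T) = (ln(45.86/43.96) + (0.0735+0.3323²/2)·1.9024) / 0.458333 = (0.042313 + 0.244861) / 0.458333 = 0.626562
d₂ = d₁ − σ√T = 0.626562 − 0.458333 = 0.168229
e^{−rT} = 0.869509
N(−d₁) = 0.265473,  N(−d₂) = 0.433202
price = K·e^{−rT}·N(−d₂) − S·N(−d₁) = 16.558534 − 12.174599 = 4.383935

price(TUV call K=46.87) = 6.899007
price(QRS put K=43.96) = 4.383935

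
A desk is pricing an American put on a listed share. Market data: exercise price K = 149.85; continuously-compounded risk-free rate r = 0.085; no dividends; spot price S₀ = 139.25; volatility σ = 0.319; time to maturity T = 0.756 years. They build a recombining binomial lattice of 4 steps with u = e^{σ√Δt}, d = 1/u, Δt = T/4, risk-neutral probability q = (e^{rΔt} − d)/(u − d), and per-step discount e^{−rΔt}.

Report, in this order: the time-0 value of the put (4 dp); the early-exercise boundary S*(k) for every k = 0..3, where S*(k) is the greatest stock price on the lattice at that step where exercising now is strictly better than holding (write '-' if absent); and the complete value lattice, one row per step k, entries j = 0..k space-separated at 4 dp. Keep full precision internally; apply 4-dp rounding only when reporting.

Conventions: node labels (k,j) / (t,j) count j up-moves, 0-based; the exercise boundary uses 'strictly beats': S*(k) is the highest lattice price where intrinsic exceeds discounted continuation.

price = 18.0839
boundary = - - 105.5206 121.2177
tree:
18.0839
29.0182 8.6940
44.3294 15.9839 2.3298
57.9939 28.6323 4.9695 0.0000
69.8888 44.3294 10.6000 0.0000 0.0000

params: Δt=0.18900 u=1.14876 d=0.87050 q=0.52359 e^(-rΔt)=0.98406
t_4 payoffs: 69.8888 44.3294 10.6000 0.0000 0.0000
t_3: node(3,0) S=91.8561 payoff=57.9939 vs cont=55.6058 → 57.9939 [stop]  node(3,1) S=121.2177 payoff=28.6323 vs cont=26.2442 → 28.6323 [stop]  node(3,2) S=159.9647 payoff=0.0000 vs cont=4.9695 → 4.9695 [wait]  node(3,3) S=211.0971 payoff=0.0000 vs cont=0.0000 → 0.0000 [wait]  ⇒ S*(3)=121.2177
t_2: node(2,0) S=105.5206 payoff=44.3294 vs cont=41.9413 → 44.3294 [stop]  node(2,1) S=139.2500 payoff=10.6000 vs cont=15.9839 → 15.9839 [wait]  node(2,2) S=183.7610 payoff=0.0000 vs cont=2.3298 → 2.3298 [wait]  ⇒ S*(2)=105.5206
t_1: node(1,0) S=121.2177 payoff=28.6323 vs cont=29.0182 → 29.0182 [wait]  node(1,1) S=159.9647 payoff=0.0000 vs cont=8.6940 → 8.6940 [wait]  ⇒ S*(1)=-
t_0: node(0,0) S=139.2500 payoff=10.6000 vs cont=18.0839 → 18.0839 [wait]  ⇒ S*(0)=-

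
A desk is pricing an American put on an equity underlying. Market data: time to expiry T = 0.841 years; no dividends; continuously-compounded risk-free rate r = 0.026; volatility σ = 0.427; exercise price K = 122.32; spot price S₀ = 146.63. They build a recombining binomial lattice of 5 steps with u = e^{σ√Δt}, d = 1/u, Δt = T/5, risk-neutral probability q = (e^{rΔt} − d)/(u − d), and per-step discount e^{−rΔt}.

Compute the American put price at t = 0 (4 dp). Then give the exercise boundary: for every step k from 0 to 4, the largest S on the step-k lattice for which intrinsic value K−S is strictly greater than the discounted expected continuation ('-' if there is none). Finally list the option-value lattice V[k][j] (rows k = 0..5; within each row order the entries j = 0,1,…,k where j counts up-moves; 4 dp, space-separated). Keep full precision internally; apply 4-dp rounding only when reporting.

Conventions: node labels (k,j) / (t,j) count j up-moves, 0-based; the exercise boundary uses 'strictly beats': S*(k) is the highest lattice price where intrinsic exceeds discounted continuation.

Δt=0.16820  u=1.19139  d=0.83935  q=0.46878  discount=0.99564
step 5 (expiry): payoffs max(K−S,0) = 61.2328 35.6120 0.0000 0.0000 0.0000 0.0000
step 4: (k=4,j=0): S=72.7788, K−S=49.5412, hold=49.0075 ⇒ V=49.5412 exercise | (k=4,j=1): S=103.3032, K−S=19.0168, hold=18.8352 ⇒ V=19.0168 exercise | (k=4,j=2): S=146.6300, K−S=0.0000, hold=0.0000 ⇒ V=0.0000 continue | (k=4,j=3): S=208.1287, K−S=0.0000, hold=0.0000 ⇒ V=0.0000 continue | (k=4,j=4): S=295.4208, K−S=0.0000, hold=0.0000 ⇒ V=0.0000 continue  boundary S*=103.3032
step 3: (k=3,j=0): S=86.7080, K−S=35.6120, hold=35.0782 ⇒ V=35.6120 exercise | (k=3,j=1): S=123.0746, K−S=0.0000, hold=10.0580 ⇒ V=10.0580 continue | (k=3,j=2): S=174.6938, K−S=0.0000, hold=0.0000 ⇒ V=0.0000 continue | (k=3,j=3): S=247.9628, K−S=0.0000, hold=0.0000 ⇒ V=0.0000 continue  boundary S*=86.7080
step 2: (k=2,j=0): S=103.3032, K−S=19.0168, hold=23.5297 ⇒ V=23.5297 continue | (k=2,j=1): S=146.6300, K−S=0.0000, hold=5.3197 ⇒ V=5.3197 continue | (k=2,j=2): S=208.1287, K−S=0.0000, hold=0.0000 ⇒ V=0.0000 continue  boundary S*=-
step 1: (k=1,j=0): S=123.0746, K−S=0.0000, hold=14.9277 ⇒ V=14.9277 continue | (k=1,j=1): S=174.6938, K−S=0.0000, hold=2.8136 ⇒ V=2.8136 continue  boundary S*=-
step 0: (k=0,j=0): S=146.6300, K−S=0.0000, hold=9.2085 ⇒ V=9.2085 continue  boundary S*=-

price = 9.2085
boundary = - - - 86.7080 103.3032
tree:
9.2085
14.9277 2.8136
23.5297 5.3197 0.0000
35.6120 10.0580 0.0000 0.0000
49.5412 19.0168 0.0000 0.0000 0.0000
61.2328 35.6120 0.0000 0.0000 0.0000 0.0000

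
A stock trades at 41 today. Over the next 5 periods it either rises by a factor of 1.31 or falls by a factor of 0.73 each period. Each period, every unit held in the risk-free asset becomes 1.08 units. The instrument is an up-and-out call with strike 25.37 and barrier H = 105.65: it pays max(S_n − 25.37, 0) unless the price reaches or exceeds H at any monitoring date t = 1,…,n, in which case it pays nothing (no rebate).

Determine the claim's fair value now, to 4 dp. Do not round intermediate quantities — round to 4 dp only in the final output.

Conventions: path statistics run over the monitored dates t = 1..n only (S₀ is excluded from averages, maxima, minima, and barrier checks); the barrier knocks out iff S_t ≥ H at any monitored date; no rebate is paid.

price = 14.8807

Under the martingale measure an up-move has probability p* = 0.6034; value the claim as the probability-weighted average of per-path payoffs, discounted 5 periods at R = 1.08.
Enumerate all 2^5 = 32 price paths (U = up ×1.31, D = down ×0.73); each path with k up-moves has probability p*^k·(1−p*)^(5−k).
DDDDD: M=29.9300, payoff=0.0000, prob=0.009806
UDDDD: M=53.7100, payoff=0.0000, prob=0.014922
DUDDD: M=39.2083, payoff=0.0000, prob=0.014922
UUDDD: M=70.3601, payoff=2.0013, prob=0.022708
DDUDD: M=29.9300, payoff=0.0000, prob=0.014922
UDUDD: M=53.7100, payoff=2.0013, prob=0.022708
DUUDD: M=51.3629, payoff=2.0013, prob=0.022708
UUUDD: M=92.1717, payoff=23.7483, prob=0.034556
DDDUD: M=29.9300, payoff=0.0000, prob=0.014922
UDDUD: M=53.7100, payoff=2.0013, prob=0.022708
DUDUD: M=39.2083, payoff=2.0013, prob=0.022708
UUDUD: M=70.3601, payoff=23.7483, prob=0.034556
DDUUD: M=37.4949, payoff=2.0013, prob=0.022708
UDUUD: M=67.2854, payoff=23.7483, prob=0.034556
DUUUD: M=67.2854, payoff=23.7483, prob=0.034556
UUUUD: M=120.7450, payoff=0.0000, prob=0.052585
DDDDU: M=29.9300, payoff=0.0000, prob=0.014922
UDDDU: M=53.7100, payoff=2.0013, prob=0.022708
DUDDU: M=39.2083, payoff=2.0013, prob=0.022708
UUDDU: M=70.3601, payoff=23.7483, prob=0.034556
DDUDU: M=29.9300, payoff=2.0013, prob=0.022708
UDUDU: M=53.7100, payoff=23.7483, prob=0.034556
DUUDU: M=51.3629, payoff=23.7483, prob=0.034556
UUUDU: M=92.1717, payoff=62.7738, prob=0.052585
DDDUU: M=29.9300, payoff=2.0013, prob=0.022708
UDDUU: M=53.7100, payoff=23.7483, prob=0.034556
DUDUU: M=49.1183, payoff=23.7483, prob=0.034556
UUDUU: M=88.1438, payoff=62.7738, prob=0.052585
DDUUU: M=49.1183, payoff=23.7483, prob=0.034556
UDUUU: M=88.1438, payoff=62.7738, prob=0.052585
DUUUU: M=88.1438, payoff=62.7738, prob=0.052585
UUUUU: M=158.1759, payoff=0.0000, prob=0.080020
Price = Σ prob·payoff / R^5 = 21.864641 / 1.469328 = 14.8807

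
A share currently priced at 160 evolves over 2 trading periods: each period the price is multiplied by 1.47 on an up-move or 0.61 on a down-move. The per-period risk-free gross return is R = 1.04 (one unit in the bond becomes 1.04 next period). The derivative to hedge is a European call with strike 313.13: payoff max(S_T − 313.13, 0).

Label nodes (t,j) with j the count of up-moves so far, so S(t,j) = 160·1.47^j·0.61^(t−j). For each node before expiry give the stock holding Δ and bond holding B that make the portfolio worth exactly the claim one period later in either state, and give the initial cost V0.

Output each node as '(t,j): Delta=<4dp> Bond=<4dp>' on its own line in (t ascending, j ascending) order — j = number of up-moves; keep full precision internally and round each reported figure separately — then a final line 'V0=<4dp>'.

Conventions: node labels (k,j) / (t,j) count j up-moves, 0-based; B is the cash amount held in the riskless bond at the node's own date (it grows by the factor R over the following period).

Arbitrage-free pricing uses the up-move probability p* = (R−d)/(u−d) = 0.5000, discounting each step at R = 1.04.
At maturity the claim pays: V(2,0)=0.0000, V(2,1)=0.0000, V(2,2)=32.6140
(1,0): S=97.6000. Δ = (V_up−V_dn)/(S_up−S_dn) = (0.0000−0.0000)/(143.4720−59.5360) = 0.0000. V = [p*·0.0000 + (1−p*)·0.0000]/1.04 = 0.0000. B = V − Δ·S = 0.0000.
(1,1): S=235.2000. Δ = (V_up−V_dn)/(S_up−S_dn) = (32.6140−0.0000)/(345.7440−143.4720) = 0.1612. V = [p*·32.6140 + (1−p*)·0.0000]/1.04 = 15.6798. B = V − Δ·S = -22.2434.
(0,0): S=160.0000. Δ = (V_up−V_dn)/(S_up−S_dn) = (15.6798−0.0000)/(235.2000−97.6000) = 0.1140. V = [p*·15.6798 + (1−p*)·0.0000]/1.04 = 7.5384. B = V − Δ·S = -10.6940.
Sanity check at the root: Δ(0,0)·S0 + B(0,0) reproduces V0 = 7.5384.

(0,0): Delta=0.1140 Bond=-10.6940
(1,0): Delta=0.0000 Bond=0.0000
(1,1): Delta=0.1612 Bond=-22.2434
V0=7.5384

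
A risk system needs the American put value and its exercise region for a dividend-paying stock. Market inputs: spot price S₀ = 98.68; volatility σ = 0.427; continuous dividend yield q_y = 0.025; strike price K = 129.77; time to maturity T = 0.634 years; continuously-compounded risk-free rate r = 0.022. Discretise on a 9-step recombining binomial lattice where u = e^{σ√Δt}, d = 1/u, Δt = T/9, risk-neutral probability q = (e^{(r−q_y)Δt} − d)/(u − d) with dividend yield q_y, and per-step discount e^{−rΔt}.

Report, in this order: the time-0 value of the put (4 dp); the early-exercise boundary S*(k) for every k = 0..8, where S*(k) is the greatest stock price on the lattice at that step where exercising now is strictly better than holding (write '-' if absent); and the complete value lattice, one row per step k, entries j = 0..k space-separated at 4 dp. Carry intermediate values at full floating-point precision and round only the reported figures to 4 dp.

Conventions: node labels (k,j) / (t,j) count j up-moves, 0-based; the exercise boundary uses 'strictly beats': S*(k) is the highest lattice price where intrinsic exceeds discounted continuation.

price = 35.5764
boundary = - - - 70.2378 62.7122 70.2378 78.6666 88.1069 98.6800
tree:
35.5764
43.3924 26.9070
51.5117 34.4076 18.5635
59.5322 42.6650 25.2382 11.1210
67.0578 51.2169 33.1915 16.3802 5.2454
73.7772 59.5322 42.0376 23.3562 8.5918 1.5007
79.7765 67.0578 51.1034 31.9844 13.7334 2.8399 0.0000
85.1331 73.7772 59.5322 41.6631 21.2091 5.3745 0.0000 0.0000
89.9158 79.7765 67.0578 51.1034 31.0900 10.1709 0.0000 0.0000 0.0000
94.1860 85.1331 73.7772 59.5322 41.6631 19.2481 0.0000 0.0000 0.0000 0.0000

Δt=0.07044, u=1.12000, d=0.89285, q=0.47077, disc=e^(-rΔt)=0.99845
k=9 terminal: V=max(K-S,0) → 94.1860 85.1331 73.7772 59.5322 41.6631 19.2481 0.0000 0.0000 0.0000 0.0000
k=8: j=0 S=39.8542 intr=89.9158 cont=89.7849 V=89.9158[EX]; j=1 S=49.9935 intr=79.7765 cont=79.6635 V=79.7765[EX]; j=2 S=62.7122 intr=67.0578 cont=66.9672 V=67.0578[EX]; j=3 S=78.6666 intr=51.1034 cont=51.0408 V=51.1034[EX]; j=4 S=98.6800 intr=31.0900 cont=31.0627 V=31.0900[EX]; j=5 S=123.7849 intr=5.9851 cont=10.1709 V=10.1709[hold]; j=6 S=155.2767 intr=0.0000 cont=0.0000 V=0.0000[hold]; j=7 S=194.7803 intr=0.0000 cont=0.0000 V=0.0000[hold]; j=8 S=244.3339 intr=0.0000 cont=0.0000 V=0.0000[hold]  S*(8)=98.6800
k=7: j=0 S=44.6369 intr=85.1331 cont=85.0107 V=85.1331[EX]; j=1 S=55.9928 intr=73.7772 cont=73.6747 V=73.7772[EX]; j=2 S=70.2378 intr=59.5322 cont=59.4548 V=59.5322[EX]; j=3 S=88.1069 intr=41.6631 cont=41.6172 V=41.6631[EX]; j=4 S=110.5219 intr=19.2481 cont=21.2091 V=21.2091[hold]; j=5 S=138.6395 intr=0.0000 cont=5.3745 V=5.3745[hold]; j=6 S=173.9105 intr=0.0000 cont=0.0000 V=0.0000[hold]; j=7 S=218.1546 intr=0.0000 cont=0.0000 V=0.0000[hold]  S*(7)=88.1069
k=6: j=0 S=49.9935 intr=79.7765 cont=79.6635 V=79.7765[EX]; j=1 S=62.7122 intr=67.0578 cont=66.9672 V=67.0578[EX]; j=2 S=78.6666 intr=51.1034 cont=51.0408 V=51.1034[EX]; j=3 S=98.6800 intr=31.0900 cont=31.9844 V=31.9844[hold]; j=4 S=123.7849 intr=5.9851 cont=13.7334 V=13.7334[hold]; j=5 S=155.2767 intr=0.0000 cont=2.8399 V=2.8399[hold]; j=6 S=194.7803 intr=0.0000 cont=0.0000 V=0.0000[hold]  S*(6)=78.6666
k=5: j=0 S=55.9928 intr=73.7772 cont=73.6747 V=73.7772[EX]; j=1 S=70.2378 intr=59.5322 cont=59.4548 V=59.5322[EX]; j=2 S=88.1069 intr=41.6631 cont=42.0376 V=42.0376[hold]; j=3 S=110.5219 intr=19.2481 cont=23.3562 V=23.3562[hold]; j=4 S=138.6395 intr=0.0000 cont=8.5918 V=8.5918[hold]; j=5 S=173.9105 intr=0.0000 cont=1.5007 V=1.5007[hold]  S*(5)=70.2378
k=4: j=0 S=62.7122 intr=67.0578 cont=66.9672 V=67.0578[EX]; j=1 S=78.6666 intr=51.1034 cont=51.2169 V=51.2169[hold]; j=2 S=98.6800 intr=31.0900 cont=33.1915 V=33.1915[hold]; j=3 S=123.7849 intr=5.9851 cont=16.3802 V=16.3802[hold]; j=4 S=155.2767 intr=0.0000 cont=5.2454 V=5.2454[hold]  S*(4)=62.7122
k=3: j=0 S=70.2378 intr=59.5322 cont=59.5081 V=59.5322[EX]; j=1 S=88.1069 intr=41.6631 cont=42.6650 V=42.6650[hold]; j=2 S=110.5219 intr=19.2481 cont=25.2382 V=25.2382[hold]; j=3 S=138.6395 intr=0.0000 cont=11.1210 V=11.1210[hold]  S*(3)=70.2378
k=2: j=0 S=78.6666 intr=51.1034 cont=51.5117 V=51.5117[hold]; j=1 S=98.6800 intr=31.0900 cont=34.4076 V=34.4076[hold]; j=2 S=123.7849 intr=5.9851 cont=18.5635 V=18.5635[hold]  S*(2)=-
k=1: j=0 S=88.1069 intr=41.6631 cont=43.3924 V=43.3924[hold]; j=1 S=110.5219 intr=19.2481 cont=26.9070 V=26.9070[hold]  S*(1)=-
k=0: j=0 S=98.6800 intr=31.0900 cont=35.5764 V=35.5764[hold]  S*(0)=-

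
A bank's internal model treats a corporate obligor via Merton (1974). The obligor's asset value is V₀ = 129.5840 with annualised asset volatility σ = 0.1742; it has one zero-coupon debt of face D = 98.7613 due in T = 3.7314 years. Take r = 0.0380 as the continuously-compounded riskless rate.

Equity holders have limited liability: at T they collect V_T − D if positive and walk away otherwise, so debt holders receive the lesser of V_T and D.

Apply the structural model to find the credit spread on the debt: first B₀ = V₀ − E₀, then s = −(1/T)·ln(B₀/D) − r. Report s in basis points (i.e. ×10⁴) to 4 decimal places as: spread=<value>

spread=58.7291

Apply the equity-as-call identities (strike 98.7613, horizon 3.7314 years):
d₁ = [ln(V₀/D) + (r + σ²/2)T] / (σ√T)
   = [ln(129.5840/98.7613) + (0.0380 + 0.5·0.1742²)·3.7314] / (0.1742·√3.7314)
   = [0.271623 + 0.198409] / 0.336499 = 1.396831
d₂ = d₁ − σ√T = 1.396831 − 0.336499 = 1.060332
N(d₁) = 0.918768,  N(d₂) = 0.855503,  e^(−rT) = 0.867801
E₀ = V₀·N(d₁) − D·e^(−rT)·N(d₂)
   = 129.5840·0.918768 − 98.7613·0.867801·0.855503 = 45.736601
B₀ = V₀ − E₀ = 129.5840 − 45.736601 = 83.847399
spread = −(1/T)·ln(B₀/D) − r = −(1/3.7314)·ln(83.847399/98.7613) − 0.0380 = 0.00587291
in basis points: 0.00587291 × 10⁴ = 58.7291 bp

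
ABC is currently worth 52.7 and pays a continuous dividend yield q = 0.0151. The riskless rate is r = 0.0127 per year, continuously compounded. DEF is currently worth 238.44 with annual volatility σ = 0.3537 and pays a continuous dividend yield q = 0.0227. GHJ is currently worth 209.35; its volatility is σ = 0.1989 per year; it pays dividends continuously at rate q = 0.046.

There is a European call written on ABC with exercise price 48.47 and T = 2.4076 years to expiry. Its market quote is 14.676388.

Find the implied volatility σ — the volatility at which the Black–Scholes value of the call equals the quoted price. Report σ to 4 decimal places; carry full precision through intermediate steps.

sigma = 0.4267

At σ = 0.4267 the Black–Scholes value reproduces the quote:
σ√T = 0.4267·√2.4076 = 0.662087
d₁ = (ln(S/K) + (r−q+σ²/2)T) / (σ√T) = (ln(52.7/48.47) + (0.0127−0.0151+0.4267²/2)·2.4076) / 0.662087 = (0.083670 + 0.213401) / 0.662087 = 0.448690
d₂ = d₁ − σ√T = 0.448690 − 0.662087 = -0.213397
e^{−rT} = 0.969886
e^{−qT} = 0.964298
N(d₁) = 0.673172,  N(d₂) = 0.415509
V = S·e^{−qT}·N(d₁) − K·e^{−rT}·N(d₂) = 34.209613 − 19.533225 = 14.676388 (matching the quote); vega is positive throughout, so no other σ reproduces this price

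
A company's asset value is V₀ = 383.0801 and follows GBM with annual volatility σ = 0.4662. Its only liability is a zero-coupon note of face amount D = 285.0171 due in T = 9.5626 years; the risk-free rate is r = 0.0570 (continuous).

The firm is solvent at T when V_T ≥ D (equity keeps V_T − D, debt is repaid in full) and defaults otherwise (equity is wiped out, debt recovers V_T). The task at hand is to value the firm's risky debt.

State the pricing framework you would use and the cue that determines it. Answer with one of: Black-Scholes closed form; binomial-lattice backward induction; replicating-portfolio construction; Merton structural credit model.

framework: Merton structural credit model

Key observation: the asked-for credit quantity lives on the firm's capital structure — asset value, asset volatility, debt face 285.0171 — which is the structural model's domain.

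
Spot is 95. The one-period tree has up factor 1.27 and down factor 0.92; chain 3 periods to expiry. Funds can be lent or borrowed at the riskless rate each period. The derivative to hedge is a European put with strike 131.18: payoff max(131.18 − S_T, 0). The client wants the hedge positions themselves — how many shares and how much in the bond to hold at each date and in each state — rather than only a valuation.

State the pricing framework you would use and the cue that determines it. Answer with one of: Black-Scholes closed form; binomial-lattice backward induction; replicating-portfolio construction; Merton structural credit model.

Key observation: the mandate to exhibit the hedge at every date and state singles out the replicating-portfolio construction on the 3-period tree with factors 1.27 and 0.92 from 95.

framework: replicating-portfolio construction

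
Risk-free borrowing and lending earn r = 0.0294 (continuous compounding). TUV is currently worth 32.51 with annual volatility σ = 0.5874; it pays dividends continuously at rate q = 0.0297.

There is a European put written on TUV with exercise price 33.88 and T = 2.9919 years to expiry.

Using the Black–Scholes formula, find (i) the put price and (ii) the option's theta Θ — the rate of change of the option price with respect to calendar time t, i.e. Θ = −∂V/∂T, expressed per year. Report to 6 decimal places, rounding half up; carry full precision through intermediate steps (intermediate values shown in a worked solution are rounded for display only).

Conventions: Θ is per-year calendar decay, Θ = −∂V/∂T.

σ√T = 0.5874·√2.9919 = 1.016032
d₁ = (ln(S/K) + (r−q+σ²/2)T) / (σ√T) = (ln(32.51/33.88) + (0.0294−0.0297+0.5874²/2)·2.9919) / 1.016032 = (-0.041277 + 0.515263) / 1.016032 = 0.466507
d₂ = d₁ − σ√T = 0.466507 − 1.016032 = -0.549525
e^{−rT} = 0.915796
e^{−qT} = 0.914974
N(−d₁) = 0.320426,  N(−d₂) = 0.708678
Put price V = K·e^{−rT}·N(−d₂) − S·e^{−qT}·N(−d₁) = 21.988252 − 9.531342 = 12.456910
φ(d₁) = (1/√(2π))·e^{−d₁²/2} = 0.357810
Θ = −S·e^{−qT}·φ(d₁)·σ/(2√T) − q·S·e^{−qT}·N(−d₁) + r·K·e^{−rT}·N(−d₂) = −1.807211 − 0.283081 + 0.646455 = -1.443837

price = 12.456910
Θ = -1.443837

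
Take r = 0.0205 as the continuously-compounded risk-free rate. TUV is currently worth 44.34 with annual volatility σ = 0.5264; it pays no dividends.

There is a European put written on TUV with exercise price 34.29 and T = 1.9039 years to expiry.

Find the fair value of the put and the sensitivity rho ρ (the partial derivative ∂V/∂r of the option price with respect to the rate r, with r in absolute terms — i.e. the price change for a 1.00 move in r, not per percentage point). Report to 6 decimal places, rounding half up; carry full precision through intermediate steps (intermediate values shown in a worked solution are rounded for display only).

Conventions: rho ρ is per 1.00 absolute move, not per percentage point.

σ√T = 0.5264·√1.9039 = 0.726337
d₁ = (ln(S/K) + (r+σ²/2)T) / (σ√T) = (ln(44.34/34.29) + (0.0205+0.5264²/2)·1.9039) / 0.726337 = (0.257033 + 0.302812) / 0.726337 = 0.770780
d₂ = d₁ − σ√T = 0.770780 − 0.726337 = 0.044443
e^{−rT} = 0.961722
N(−d₁) = 0.220419,  N(−d₂) = 0.482275
Put price V = K·e^{−rT}·N(−d₂) − S·N(−d₁) = 15.904212 − 9.773362 = 6.130849
ρ = −K·T·e^{−rT}·N(−d₂) = -30.280028

price = 6.130849
ρ = -30.280028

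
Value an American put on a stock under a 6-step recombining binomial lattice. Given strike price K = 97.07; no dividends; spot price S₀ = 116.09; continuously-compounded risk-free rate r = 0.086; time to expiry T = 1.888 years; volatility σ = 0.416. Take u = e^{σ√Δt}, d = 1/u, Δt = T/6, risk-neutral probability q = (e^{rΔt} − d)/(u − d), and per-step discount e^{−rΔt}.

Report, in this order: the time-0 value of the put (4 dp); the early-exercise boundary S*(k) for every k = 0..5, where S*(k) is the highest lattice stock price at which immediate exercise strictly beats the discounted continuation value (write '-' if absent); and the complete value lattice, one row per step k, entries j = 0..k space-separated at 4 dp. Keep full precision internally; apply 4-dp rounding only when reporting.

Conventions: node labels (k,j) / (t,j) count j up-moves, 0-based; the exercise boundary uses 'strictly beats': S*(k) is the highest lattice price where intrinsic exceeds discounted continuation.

price = 10.6644
boundary = - - - 57.6447 45.6472 57.6447
tree:
10.6644
17.0621 4.8559
26.4452 8.6210 1.3597
39.4253 14.9243 2.7949 0.0000
51.4228 24.9288 5.7450 0.0000 0.0000
60.9233 39.4253 11.8092 0.0000 0.0000 0.0000
68.4464 51.4228 24.2745 0.0000 0.0000 0.0000 0.0000

Δt=0.31467, u=1.26283, d=0.79187, q=0.50017, disc=e^(-rΔt)=0.97330
k=6 terminal: V=max(K-S,0) → 68.4464 51.4228 24.2745 0.0000 0.0000 0.0000 0.0000
k=5: j=0 S=36.1467 intr=60.9233 cont=58.3317 V=60.9233[EX]; j=1 S=57.6447 intr=39.4253 cont=36.8337 V=39.4253[EX]; j=2 S=91.9284 intr=5.1416 cont=11.8092 V=11.8092[hold]; j=3 S=146.6020 intr=0.0000 cont=0.0000 V=0.0000[hold]; j=4 S=233.7923 intr=0.0000 cont=0.0000 V=0.0000[hold]; j=5 S=372.8384 intr=0.0000 cont=0.0000 V=0.0000[hold]  S*(5)=57.6447
k=4: j=0 S=45.6472 intr=51.4228 cont=48.8312 V=51.4228[EX]; j=1 S=72.7955 intr=24.2745 cont=24.9288 V=24.9288[hold]; j=2 S=116.0900 intr=0.0000 cont=5.7450 V=5.7450[hold]; j=3 S=185.1336 intr=0.0000 cont=0.0000 V=0.0000[hold]; j=4 S=295.2402 intr=0.0000 cont=0.0000 V=0.0000[hold]  S*(4)=45.6472
k=3: j=0 S=57.6447 intr=39.4253 cont=37.1522 V=39.4253[EX]; j=1 S=91.9284 intr=5.1416 cont=14.9243 V=14.9243[hold]; j=2 S=146.6020 intr=0.0000 cont=2.7949 V=2.7949[hold]; j=3 S=233.7923 intr=0.0000 cont=0.0000 V=0.0000[hold]  S*(3)=57.6447
k=2: j=0 S=72.7955 intr=24.2745 cont=26.4452 V=26.4452[hold]; j=1 S=116.0900 intr=0.0000 cont=8.6210 V=8.6210[hold]; j=2 S=185.1336 intr=0.0000 cont=1.3597 V=1.3597[hold]  S*(2)=-
k=1: j=0 S=91.9284 intr=5.1416 cont=17.0621 V=17.0621[hold]; j=1 S=146.6020 intr=0.0000 cont=4.8559 V=4.8559[hold]  S*(1)=-
k=0: j=0 S=116.0900 intr=0.0000 cont=10.6644 V=10.6644[hold]  S*(0)=-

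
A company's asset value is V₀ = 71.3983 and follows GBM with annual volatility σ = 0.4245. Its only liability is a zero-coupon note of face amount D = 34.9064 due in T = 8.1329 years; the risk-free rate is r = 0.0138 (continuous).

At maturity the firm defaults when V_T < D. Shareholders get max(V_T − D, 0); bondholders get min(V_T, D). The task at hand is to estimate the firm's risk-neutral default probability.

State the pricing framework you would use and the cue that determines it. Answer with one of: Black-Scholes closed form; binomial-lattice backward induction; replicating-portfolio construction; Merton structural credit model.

Key observation: assets follow a GBM and default happens iff V_T < 34.9064; valuing claims on that split (equity as a call, risky debt as the residual) is the structural model's definition.

framework: Merton structural credit model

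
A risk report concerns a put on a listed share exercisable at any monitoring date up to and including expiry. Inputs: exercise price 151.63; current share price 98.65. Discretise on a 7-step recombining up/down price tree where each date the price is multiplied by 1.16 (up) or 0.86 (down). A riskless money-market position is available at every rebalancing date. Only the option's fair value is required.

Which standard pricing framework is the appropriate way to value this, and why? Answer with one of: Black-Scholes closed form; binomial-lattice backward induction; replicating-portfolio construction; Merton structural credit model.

framework: binomial-lattice backward induction

Key observation: the exercise right at every one of the 7 steps is what matters: each node needs max(151.63 − S, continuation), which only the stepwise tree valuation starting from spot 98.65 delivers.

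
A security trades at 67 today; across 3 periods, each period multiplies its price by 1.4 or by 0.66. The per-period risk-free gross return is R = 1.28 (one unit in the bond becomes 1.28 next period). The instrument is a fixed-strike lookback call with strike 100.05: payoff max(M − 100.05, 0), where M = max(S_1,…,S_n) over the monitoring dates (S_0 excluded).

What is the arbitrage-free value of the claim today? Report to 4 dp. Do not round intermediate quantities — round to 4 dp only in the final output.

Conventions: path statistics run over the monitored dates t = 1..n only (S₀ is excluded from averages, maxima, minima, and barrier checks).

price = 25.1982

Under the martingale measure an up-move has probability p* = 0.8378; value the claim as the probability-weighted average of per-path payoffs, discounted 3 periods at R = 1.28.
Enumerate all 2^3 = 8 price paths (U = up ×1.4, D = down ×0.66); each path with k up-moves has probability p*^k·(1−p*)^(3−k).
DDD: M=44.2200, payoff=0.0000, prob=0.004264
UDD: M=93.8000, payoff=0.0000, prob=0.022032
DUD: M=61.9080, payoff=0.0000, prob=0.022032
UUD: M=131.3200, payoff=31.2700, prob=0.113833
DDU: M=44.2200, payoff=0.0000, prob=0.022032
UDU: M=93.8000, payoff=0.0000, prob=0.113833
DUU: M=86.6712, payoff=0.0000, prob=0.113833
UUU: M=183.8480, payoff=83.7980, prob=0.588139
Price = Σ prob·payoff / R^3 = 52.844432 / 2.097152 = 25.1982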